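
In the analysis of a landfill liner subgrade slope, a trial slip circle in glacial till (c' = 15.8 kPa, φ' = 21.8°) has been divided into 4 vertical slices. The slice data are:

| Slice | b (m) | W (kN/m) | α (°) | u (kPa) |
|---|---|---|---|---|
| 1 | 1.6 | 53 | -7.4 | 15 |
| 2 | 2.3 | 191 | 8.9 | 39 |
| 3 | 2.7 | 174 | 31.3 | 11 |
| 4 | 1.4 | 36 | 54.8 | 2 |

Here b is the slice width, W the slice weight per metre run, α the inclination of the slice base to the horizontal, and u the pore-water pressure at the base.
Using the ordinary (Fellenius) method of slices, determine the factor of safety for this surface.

Ordinary method of slices: FS = Σ[c'·Δl_i + (W_i cosα_i − u_i·Δl_i)·tanφ'] / Σ W_i sinα_i, with Δl_i = b_i / cosα_i.
Slice 1: Δl = 1.6/cos(-7.4°) = 1.613 m; N'_1 = 53·cos(-7.4°) − 15·1.613 = 28.4; c'Δl = 25.49; W sinα = -6.8
Slice 2: Δl = 2.3/cos8.9° = 2.328 m; N'_2 = 191·cos8.9° − 39·2.328 = 97.9; c'Δl = 36.78; W sinα = 29.5
Slice 3: Δl = 2.7/cos31.3° = 3.160 m; N'_3 = 174·cos31.3° − 11·3.160 = 113.9; c'Δl = 49.93; W sinα = 90.4
Slice 4: Δl = 1.4/cos54.8° = 2.429 m; N'_4 = 36·cos54.8° − 2·2.429 = 15.9; c'Δl = 38.37; W sinα = 29.4
Σc'Δl = 150.6 kN/m; ΣN' = 256.1 kN/m; ΣW sinα = 142.5 kN/m
Resisting = 150.6 + 256.1·tan21.8° = 150.6 + 102.4 = 253.0 kN/m
FS = 253.0 / 142.5 = 1.775

FS = 1.77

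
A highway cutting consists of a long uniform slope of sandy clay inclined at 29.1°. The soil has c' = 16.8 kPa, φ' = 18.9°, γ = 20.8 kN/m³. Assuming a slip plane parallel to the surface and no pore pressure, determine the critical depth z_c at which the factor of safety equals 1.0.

Setting FS = 1.00 in FS = [c' + γz cos²β tanφ'] / [γz sinβ cosβ] and solving for z:
z = c' / [γ cosβ (FS·sinβ − cosβ·tanφ')]
  = 16.8 / [20.8·cos29.1°·(1.00·sin29.1° − cos29.1°·tan18.9°)]
  = 16.8 / [20.8·0.8738·(1.00·0.4863 − 0.8738·0.3424)]
  = 16.8 / 3.4018 = 4.939 m

z_c = 4.94 m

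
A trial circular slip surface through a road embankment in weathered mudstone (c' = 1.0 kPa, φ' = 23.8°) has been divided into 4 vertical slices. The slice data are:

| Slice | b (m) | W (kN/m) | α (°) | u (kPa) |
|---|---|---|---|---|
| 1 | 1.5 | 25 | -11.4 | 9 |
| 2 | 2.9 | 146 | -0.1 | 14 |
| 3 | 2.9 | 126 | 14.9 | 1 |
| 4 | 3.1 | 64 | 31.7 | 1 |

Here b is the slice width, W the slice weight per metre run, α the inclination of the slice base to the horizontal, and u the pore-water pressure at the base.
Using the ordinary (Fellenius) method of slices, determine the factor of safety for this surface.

Ordinary method of slices: FS = Σ[c'·Δl_i + (W_i cosα_i − u_i·Δl_i)·tanφ'] / Σ W_i sinα_i, with Δl_i = b_i / cosα_i.
Slice 1: Δl = 1.5/cos(-11.4°) = 1.530 m; N'_1 = 25·cos(-11.4°) − 9·1.530 = 10.7; c'Δl = 1.53; W sinα = -4.9
Slice 2: Δl = 2.9/cos(-0.1°) = 2.900 m; N'_2 = 146·cos(-0.1°) − 14·2.900 = 105.4; c'Δl = 2.90; W sinα = -0.3
Slice 3: Δl = 2.9/cos14.9° = 3.001 m; N'_3 = 126·cos14.9° − 1·3.001 = 118.8; c'Δl = 3.00; W sinα = 32.4
Slice 4: Δl = 3.1/cos31.7° = 3.644 m; N'_4 = 64·cos31.7° − 1·3.644 = 50.8; c'Δl = 3.64; W sinα = 33.6
Σc'Δl = 11.1 kN/m; ΣN' = 285.7 kN/m; ΣW sinα = 60.8 kN/m
Resisting = 11.1 + 285.7·tan23.8° = 11.1 + 126.0 = 137.1 kN/m
FS = 137.1 / 60.8 = 2.253

FS = 2.25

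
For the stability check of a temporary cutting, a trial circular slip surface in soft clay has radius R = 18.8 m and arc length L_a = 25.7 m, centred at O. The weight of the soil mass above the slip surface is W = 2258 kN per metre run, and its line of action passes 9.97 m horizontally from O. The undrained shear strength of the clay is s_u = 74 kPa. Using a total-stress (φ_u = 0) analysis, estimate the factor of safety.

FS = 1.59

Taking moments about the centre O, the resisting moment is provided by the undrained shear strength acting along the arc:
M_R = s_u·L_a·R = 74·25.70·18.8 = 35753.8 kN·m/m
M_D = W·d = 2258·9.97 = 22512.3 kN·m/m
FS = M_R / M_D = 35753.8 / 22512.3 = 1.588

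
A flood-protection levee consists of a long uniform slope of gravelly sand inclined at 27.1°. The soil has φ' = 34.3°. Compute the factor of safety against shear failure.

For a dry cohesionless infinite slope the factor of safety is FS = tanφ' / tanβ.
FS = tan34.3° / tan27.1° = 0.6822 / 0.5117 = 1.333

FS = 1.33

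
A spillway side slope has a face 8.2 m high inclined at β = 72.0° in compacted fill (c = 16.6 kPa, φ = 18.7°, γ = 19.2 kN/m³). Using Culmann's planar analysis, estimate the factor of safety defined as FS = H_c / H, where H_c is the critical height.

FS = 0.94

H_c = (4c/γ) · sinβ cosφ / [1 − cos(β − φ)]
    = (4·16.6/19.2) · sin72.0°·cos18.7° / [1 − cos53.3°]
    = 3.458 · 0.9009 / 0.4024 = 7.74 m
FS = H_c / H = 7.74 / 8.2 = 0.944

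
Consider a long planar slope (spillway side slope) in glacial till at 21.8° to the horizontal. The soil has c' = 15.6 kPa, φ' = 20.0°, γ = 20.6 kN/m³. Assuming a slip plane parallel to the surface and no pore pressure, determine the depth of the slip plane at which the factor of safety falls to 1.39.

Setting FS = 1.39 in FS = [c' + γz cos²β tanφ'] / [γz sinβ cosβ] and solving for z:
z = c' / [γ cosβ (FS·sinβ − cosβ·tanφ')]
  = 15.6 / [20.6·cos21.8°·(1.39·sin21.8° − cos21.8°·tan20.0°)]
  = 15.6 / [20.6·0.9285·(1.39·0.3714 − 0.9285·0.3640)]
  = 15.6 / 3.4095 = 4.575 m

z = 4.58 m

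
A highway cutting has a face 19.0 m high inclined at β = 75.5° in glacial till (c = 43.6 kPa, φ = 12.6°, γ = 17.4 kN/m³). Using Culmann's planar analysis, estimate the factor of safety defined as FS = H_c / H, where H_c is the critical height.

H_c = (4c/γ) · sinβ cosφ / [1 − cos(β − φ)]
    = (4·43.6/17.4) · sin75.5°·cos12.6° / [1 − cos62.9°]
    = 10.023 · 0.9448 / 0.5445 = 17.39 m
FS = H_c / H = 17.39 / 19.0 = 0.915

FS = 0.92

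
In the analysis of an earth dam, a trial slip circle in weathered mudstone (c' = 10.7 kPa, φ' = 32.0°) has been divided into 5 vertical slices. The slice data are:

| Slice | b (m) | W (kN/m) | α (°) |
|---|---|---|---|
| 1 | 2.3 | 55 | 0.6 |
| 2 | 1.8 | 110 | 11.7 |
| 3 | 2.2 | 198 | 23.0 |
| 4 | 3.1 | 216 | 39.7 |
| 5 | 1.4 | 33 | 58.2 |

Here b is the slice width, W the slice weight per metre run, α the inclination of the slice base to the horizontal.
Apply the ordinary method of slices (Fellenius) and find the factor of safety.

Ordinary method of slices: FS = Σ[c'·Δl_i + (W_i cosα_i)·tanφ'] / Σ W_i sinα_i, with Δl_i = b_i / cosα_i.
Slice 1: Δl = 2.3/cos0.6° = 2.300 m; N'_1 = 55·cos0.6° = 55.0; c'Δl = 24.61; W sinα = 0.6
Slice 2: Δl = 1.8/cos11.7° = 1.838 m; N'_2 = 110·cos11.7° = 107.7; c'Δl = 19.67; W sinα = 22.3
Slice 3: Δl = 2.2/cos23.0° = 2.390 m; N'_3 = 198·cos23.0° = 182.3; c'Δl = 25.57; W sinα = 77.4
Slice 4: Δl = 3.1/cos39.7° = 4.029 m; N'_4 = 216·cos39.7° = 166.2; c'Δl = 43.11; W sinα = 138.0
Slice 5: Δl = 1.4/cos58.2° = 2.657 m; N'_5 = 33·cos58.2° = 17.4; c'Δl = 28.43; W sinα = 28.0
Σc'Δl = 141.4 kN/m; ΣN' = 528.6 kN/m; ΣW sinα = 266.3 kN/m
Resisting = 141.4 + 528.6·tan32.0° = 141.4 + 330.3 = 471.7 kN/m
FS = 471.7 / 266.3 = 1.771

FS = 1.77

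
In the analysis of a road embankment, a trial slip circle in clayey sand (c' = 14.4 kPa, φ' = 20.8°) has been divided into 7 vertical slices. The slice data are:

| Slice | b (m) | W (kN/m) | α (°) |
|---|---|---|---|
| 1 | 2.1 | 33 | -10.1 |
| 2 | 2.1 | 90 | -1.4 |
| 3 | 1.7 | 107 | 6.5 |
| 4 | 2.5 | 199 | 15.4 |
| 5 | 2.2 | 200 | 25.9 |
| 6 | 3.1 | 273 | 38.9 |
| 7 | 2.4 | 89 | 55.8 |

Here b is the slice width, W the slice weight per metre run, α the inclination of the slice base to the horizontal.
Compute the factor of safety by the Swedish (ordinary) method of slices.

Ordinary method of slices: FS = Σ[c'·Δl_i + (W_i cosα_i)·tanφ'] / Σ W_i sinα_i, with Δl_i = b_i / cosα_i.
Slice 1: Δl = 2.1/cos(-10.1°) = 2.133 m; N'_1 = 33·cos(-10.1°) = 32.5; c'Δl = 30.72; W sinα = -5.8
Slice 2: Δl = 2.1/cos(-1.4°) = 2.101 m; N'_2 = 90·cos(-1.4°) = 90.0; c'Δl = 30.25; W sinα = -2.2
Slice 3: Δl = 1.7/cos6.5° = 1.711 m; N'_3 = 107·cos6.5° = 106.3; c'Δl = 24.64; W sinα = 12.1
Slice 4: Δl = 2.5/cos15.4° = 2.593 m; N'_4 = 199·cos15.4° = 191.9; c'Δl = 37.34; W sinα = 52.8
Slice 5: Δl = 2.2/cos25.9° = 2.446 m; N'_5 = 200·cos25.9° = 179.9; c'Δl = 35.22; W sinα = 87.4
Slice 6: Δl = 3.1/cos38.9° = 3.983 m; N'_6 = 273·cos38.9° = 212.5; c'Δl = 57.36; W sinα = 171.4
Slice 7: Δl = 2.4/cos55.8° = 4.270 m; N'_7 = 89·cos55.8° = 50.0; c'Δl = 61.49; W sinα = 73.6
Σc'Δl = 277.0 kN/m; ΣN' = 863.0 kN/m; ΣW sinα = 389.4 kN/m
Resisting = 277.0 + 863.0·tan20.8° = 277.0 + 327.8 = 604.8 kN/m
FS = 604.8 / 389.4 = 1.553

FS = 1.55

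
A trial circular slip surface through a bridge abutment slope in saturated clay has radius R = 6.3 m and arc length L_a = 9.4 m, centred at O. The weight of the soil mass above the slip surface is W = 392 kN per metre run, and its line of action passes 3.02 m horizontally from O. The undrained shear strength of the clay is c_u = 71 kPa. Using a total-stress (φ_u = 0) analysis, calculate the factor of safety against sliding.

FS = 3.55

Taking moments about the centre O, the resisting moment is provided by the undrained shear strength acting along the arc:
M_R = c_u·L_a·R = 71·9.40·6.3 = 4204.6 kN·m/m
M_D = W·d = 392·3.02 = 1183.8 kN·m/m
FS = M_R / M_D = 4204.6 / 1183.8 = 3.552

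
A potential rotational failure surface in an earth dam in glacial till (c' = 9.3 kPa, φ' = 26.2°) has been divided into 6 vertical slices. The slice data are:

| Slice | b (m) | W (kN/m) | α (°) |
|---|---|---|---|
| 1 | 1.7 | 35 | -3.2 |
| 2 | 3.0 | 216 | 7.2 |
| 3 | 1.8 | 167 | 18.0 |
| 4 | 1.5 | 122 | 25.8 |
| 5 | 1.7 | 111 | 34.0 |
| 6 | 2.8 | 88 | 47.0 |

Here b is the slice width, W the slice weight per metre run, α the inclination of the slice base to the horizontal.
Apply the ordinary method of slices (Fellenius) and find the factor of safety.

FS = 1.81

Ordinary method of slices: FS = Σ[c'·Δl_i + (W_i cosα_i)·tanφ'] / Σ W_i sinα_i, with Δl_i = b_i / cosα_i.
Slice 1: Δl = 1.7/cos(-3.2°) = 1.703 m; N'_1 = 35·cos(-3.2°) = 34.9; c'Δl = 15.83; W sinα = -2.0
Slice 2: Δl = 3.0/cos7.2° = 3.024 m; N'_2 = 216·cos7.2° = 214.3; c'Δl = 28.12; W sinα = 27.1
Slice 3: Δl = 1.8/cos18.0° = 1.893 m; N'_3 = 167·cos18.0° = 158.8; c'Δl = 17.60; W sinα = 51.6
Slice 4: Δl = 1.5/cos25.8° = 1.666 m; N'_4 = 122·cos25.8° = 109.8; c'Δl = 15.49; W sinα = 53.1
Slice 5: Δl = 1.7/cos34.0° = 2.051 m; N'_5 = 111·cos34.0° = 92.0; c'Δl = 19.07; W sinα = 62.1
Slice 6: Δl = 2.8/cos47.0° = 4.106 m; N'_6 = 88·cos47.0° = 60.0; c'Δl = 38.18; W sinα = 64.4
Σc'Δl = 134.3 kN/m; ΣN' = 669.9 kN/m; ΣW sinα = 256.3 kN/m
Resisting = 134.3 + 669.9·tan26.2° = 134.3 + 329.7 = 464.0 kN/m
FS = 464.0 / 256.3 = 1.811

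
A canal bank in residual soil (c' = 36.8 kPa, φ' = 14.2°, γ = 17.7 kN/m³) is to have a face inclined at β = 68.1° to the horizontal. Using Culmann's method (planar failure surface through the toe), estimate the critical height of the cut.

Culmann's analysis gives the critical failure plane at α_cr = (β + φ')/2 = (68.1 + 14.2)/2 = 41.1°, and the critical height
H_c = (4c'/γ) · sinβ cosφ' / [1 − cos(β − φ')]
    = (4·36.8/17.7) · sin68.1°·cos14.2° / [1 − cos(53.9°)]
    = 8.316 · 0.9278·0.9694 / [1 − 0.5892]
    = 8.316 · 0.8995 / 0.4108
    = 18.21 m

H_c = 18.21 m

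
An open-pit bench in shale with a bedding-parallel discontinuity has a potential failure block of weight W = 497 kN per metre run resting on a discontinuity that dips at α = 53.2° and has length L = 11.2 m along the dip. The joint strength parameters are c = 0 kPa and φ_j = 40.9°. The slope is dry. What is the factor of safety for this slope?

FS = 0.65

Resolving the block weight along and normal to the plane and applying the Mohr–Coulomb strength on the joint:
N' = W cosα = 497·cos53.2° = 297.7 kN/m
Driving force T = W sinα = 497·sin53.2° = 398.0 kN/m
Resisting force R = c·L + N'·tanφ_j = 0·11.2 + 297.7·tan40.9° = 0.0 + 257.9 = 257.9 kN/m
FS = R / T = 257.9 / 398.0 = 0.648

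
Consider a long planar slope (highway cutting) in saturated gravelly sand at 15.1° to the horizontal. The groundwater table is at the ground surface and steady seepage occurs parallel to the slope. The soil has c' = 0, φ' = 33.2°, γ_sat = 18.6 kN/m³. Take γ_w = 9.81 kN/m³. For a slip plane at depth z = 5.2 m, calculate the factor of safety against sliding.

FS = 1.15

With seepage parallel to the slope and the water table at the surface, the effective normal stress on the slip plane uses the buoyant unit weight γ' = γ_sat − γ_w while the driving shear stress uses γ_sat:
FS = [c' + γ' z cos²β tanφ'] / [γ_sat z sinβ cosβ]
(For c' = 0 this reduces to FS = (γ'/γ_sat)·tanφ'/tanβ.)
γ' = 18.6 − 9.81 = 8.79 kN/m³
Numerator = 0.0 + 8.79·5.2·cos²15.1°·tan33.2° = 0.0 + 8.79·5.2·0.9321·0.6544 = 27.881 kPa
Denominator = 18.6·5.2·sin15.1°·cos15.1° = 18.6·5.2·0.2605·0.9655 = 24.326 kPa
FS = 27.881 / 24.326 = 1.146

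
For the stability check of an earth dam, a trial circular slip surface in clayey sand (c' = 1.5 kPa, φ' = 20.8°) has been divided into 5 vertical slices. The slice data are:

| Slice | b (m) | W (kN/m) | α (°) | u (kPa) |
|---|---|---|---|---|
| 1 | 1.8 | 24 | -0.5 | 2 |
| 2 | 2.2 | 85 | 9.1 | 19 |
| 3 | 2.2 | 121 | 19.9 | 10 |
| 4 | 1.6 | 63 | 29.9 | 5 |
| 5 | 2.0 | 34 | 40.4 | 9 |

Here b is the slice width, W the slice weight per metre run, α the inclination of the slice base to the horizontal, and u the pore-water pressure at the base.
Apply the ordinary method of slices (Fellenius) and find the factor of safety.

Ordinary method of slices: FS = Σ[c'·Δl_i + (W_i cosα_i − u_i·Δl_i)·tanφ'] / Σ W_i sinα_i, with Δl_i = b_i / cosα_i.
Slice 1: Δl = 1.8/cos(-0.5°) = 1.800 m; N'_1 = 24·cos(-0.5°) − 2·1.800 = 20.4; c'Δl = 2.70; W sinα = -0.2
Slice 2: Δl = 2.2/cos9.1° = 2.228 m; N'_2 = 85·cos9.1° − 19·2.228 = 41.6; c'Δl = 3.34; W sinα = 13.4
Slice 3: Δl = 2.2/cos19.9° = 2.340 m; N'_3 = 121·cos19.9° − 10·2.340 = 90.4; c'Δl = 3.51; W sinα = 41.2
Slice 4: Δl = 1.6/cos29.9° = 1.846 m; N'_4 = 63·cos29.9° − 5·1.846 = 45.4; c'Δl = 2.77; W sinα = 31.4
Slice 5: Δl = 2.0/cos40.4° = 2.626 m; N'_5 = 34·cos40.4° − 9·2.626 = 2.3; c'Δl = 3.94; W sinα = 22.0
Σc'Δl = 16.3 kN/m; ΣN' = 200.0 kN/m; ΣW sinα = 107.9 kN/m
Resisting = 16.3 + 200.0·tan20.8° = 16.3 + 76.0 = 92.2 kN/m
FS = 92.2 / 107.9 = 0.855

FS = 0.86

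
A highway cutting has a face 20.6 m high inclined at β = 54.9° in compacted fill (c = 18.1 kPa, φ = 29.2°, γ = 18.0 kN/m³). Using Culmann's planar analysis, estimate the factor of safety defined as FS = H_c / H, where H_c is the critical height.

FS = 1.41

H_c = (4c/γ) · sinβ cosφ / [1 − cos(β − φ)]
    = (4·18.1/18.0) · sin54.9°·cos29.2° / [1 − cos25.7°]
    = 4.022 · 0.7142 / 0.0989 = 29.04 m
FS = H_c / H = 29.04 / 20.6 = 1.410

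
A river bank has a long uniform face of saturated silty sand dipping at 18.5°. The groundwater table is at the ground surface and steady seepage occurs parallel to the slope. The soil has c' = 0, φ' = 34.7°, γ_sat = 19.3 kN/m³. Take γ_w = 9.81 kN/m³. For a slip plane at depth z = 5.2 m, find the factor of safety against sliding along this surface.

FS = 1.02

With seepage parallel to the slope and the water table at the surface, the effective normal stress on the slip plane uses the buoyant unit weight γ' = γ_sat − γ_w while the driving shear stress uses γ_sat:
FS = [c' + γ' z cos²β tanφ'] / [γ_sat z sinβ cosβ]
(For c' = 0 this reduces to FS = (γ'/γ_sat)·tanφ'/tanβ.)
γ' = 19.3 − 9.81 = 9.49 kN/m³
Numerator = 0.0 + 9.49·5.2·cos²18.5°·tan34.7° = 0.0 + 9.49·5.2·0.8993·0.6924 = 30.730 kPa
Denominator = 19.3·5.2·sin18.5°·cos18.5° = 19.3·5.2·0.3173·0.9483 = 30.199 kPa
FS = 30.730 / 30.199 = 1.018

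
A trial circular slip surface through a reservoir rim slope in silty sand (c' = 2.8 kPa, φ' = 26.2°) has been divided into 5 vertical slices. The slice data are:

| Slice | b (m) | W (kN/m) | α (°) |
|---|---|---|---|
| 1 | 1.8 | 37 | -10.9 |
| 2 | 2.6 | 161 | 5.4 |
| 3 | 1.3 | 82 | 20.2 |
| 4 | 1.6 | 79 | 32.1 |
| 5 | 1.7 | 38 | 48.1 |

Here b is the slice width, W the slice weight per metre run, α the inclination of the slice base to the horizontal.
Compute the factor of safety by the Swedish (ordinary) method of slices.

Ordinary method of slices: FS = Σ[c'·Δl_i + (W_i cosα_i)·tanφ'] / Σ W_i sinα_i, with Δl_i = b_i / cosα_i.
Slice 1: Δl = 1.8/cos(-10.9°) = 1.833 m; N'_1 = 37·cos(-10.9°) = 36.3; c'Δl = 5.13; W sinα = -7.0
Slice 2: Δl = 2.6/cos5.4° = 2.612 m; N'_2 = 161·cos5.4° = 160.3; c'Δl = 7.31; W sinα = 15.2
Slice 3: Δl = 1.3/cos20.2° = 1.385 m; N'_3 = 82·cos20.2° = 77.0; c'Δl = 3.88; W sinα = 28.3
Slice 4: Δl = 1.6/cos32.1° = 1.889 m; N'_4 = 79·cos32.1° = 66.9; c'Δl = 5.29; W sinα = 42.0
Slice 5: Δl = 1.7/cos48.1° = 2.546 m; N'_5 = 38·cos48.1° = 25.4; c'Δl = 7.13; W sinα = 28.3
Σc'Δl = 28.7 kN/m; ΣN' = 365.9 kN/m; ΣW sinα = 106.7 kN/m
Resisting = 28.7 + 365.9·tan26.2° = 28.7 + 180.0 = 208.8 kN/m
FS = 208.8 / 106.7 = 1.956

FS = 1.96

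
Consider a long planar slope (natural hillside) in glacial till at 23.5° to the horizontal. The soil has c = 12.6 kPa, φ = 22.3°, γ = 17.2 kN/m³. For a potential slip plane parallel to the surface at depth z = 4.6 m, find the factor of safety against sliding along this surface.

For an infinite slope with a slip plane parallel to the surface (no pore pressure): FS = [c + γz cos²β tanφ] / [γz sinβ cosβ].
γz = 17.2·4.6 = 79.12 kN/m²
Numerator = 12.6 + 79.12·cos²23.5°·tan22.3° = 12.6 + 79.12·0.8410·0.4101 = 39.890 kPa
Denominator = 79.12·sin23.5°·cos23.5° = 79.12·0.3987·0.9171 = 28.932 kPa
FS = 39.890 / 28.932 = 1.379

FS = 1.38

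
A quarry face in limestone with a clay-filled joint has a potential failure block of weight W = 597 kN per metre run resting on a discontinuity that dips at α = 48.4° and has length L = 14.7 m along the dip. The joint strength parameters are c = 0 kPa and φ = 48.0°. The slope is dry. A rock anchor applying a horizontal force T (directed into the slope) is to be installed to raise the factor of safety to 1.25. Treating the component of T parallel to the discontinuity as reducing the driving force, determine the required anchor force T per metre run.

T = 71 kN/m

Resolving forces along and normal to the sliding plane, with the horizontal anchor force T adding T·sinα to the effective normal force and T·cosα acting up the plane against the driving force:
FS = [cL + (W cosα + T sinα) tanφ] / [W sinα − T cosα]
Without the anchor: N' = 396.4 kN/m, driving T_d = 446.4 kN/m, resisting R = 0·14.7 + 396.4·tan48.0° = 440.2 kN/m, FS = 0.99.
Setting FS = 1.25 and solving for T:
1.25·(446.4 − T cos48.4°) = 440.2 + T sin48.4°·tan48.0°
T·(sin48.4°·tan48.0° + 1.25·cos48.4°) = 1.25·446.4 − 440.2
T·(0.7478·1.1106 + 1.25·0.6639) = 558.0 − 440.2 = 117.8
T·1.6604 = 117.8
T = 71.0 kN/m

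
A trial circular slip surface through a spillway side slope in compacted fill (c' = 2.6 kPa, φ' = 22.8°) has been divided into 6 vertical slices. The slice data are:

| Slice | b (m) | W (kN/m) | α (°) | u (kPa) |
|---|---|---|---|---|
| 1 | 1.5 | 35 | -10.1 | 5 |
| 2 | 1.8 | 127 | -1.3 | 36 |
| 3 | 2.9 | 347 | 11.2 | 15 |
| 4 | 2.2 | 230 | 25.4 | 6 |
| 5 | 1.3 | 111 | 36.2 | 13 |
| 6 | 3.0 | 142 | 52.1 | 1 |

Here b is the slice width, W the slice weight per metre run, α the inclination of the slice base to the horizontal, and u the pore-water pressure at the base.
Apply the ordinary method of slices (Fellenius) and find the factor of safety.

Ordinary method of slices: FS = Σ[c'·Δl_i + (W_i cosα_i − u_i·Δl_i)·tanφ'] / Σ W_i sinα_i, with Δl_i = b_i / cosα_i.
Slice 1: Δl = 1.5/cos(-10.1°) = 1.524 m; N'_1 = 35·cos(-10.1°) − 5·1.524 = 26.8; c'Δl = 3.96; W sinα = -6.1
Slice 2: Δl = 1.8/cos(-1.3°) = 1.800 m; N'_2 = 127·cos(-1.3°) − 36·1.800 = 62.2; c'Δl = 4.68; W sinα = -2.9
Slice 3: Δl = 2.9/cos11.2° = 2.956 m; N'_3 = 347·cos11.2° − 15·2.956 = 296.0; c'Δl = 7.69; W sinα = 67.4
Slice 4: Δl = 2.2/cos25.4° = 2.435 m; N'_4 = 230·cos25.4° − 6·2.435 = 193.2; c'Δl = 6.33; W sinα = 98.7
Slice 5: Δl = 1.3/cos36.2° = 1.611 m; N'_5 = 111·cos36.2° − 13·1.611 = 68.6; c'Δl = 4.19; W sinα = 65.6
Slice 6: Δl = 3.0/cos52.1° = 4.884 m; N'_6 = 142·cos52.1° − 1·4.884 = 82.3; c'Δl = 12.70; W sinα = 112.0
Σc'Δl = 39.5 kN/m; ΣN' = 729.2 kN/m; ΣW sinα = 334.6 kN/m
Resisting = 39.5 + 729.2·tan22.8° = 39.5 + 306.5 = 346.1 kN/m
FS = 346.1 / 334.6 = 1.034

FS = 1.03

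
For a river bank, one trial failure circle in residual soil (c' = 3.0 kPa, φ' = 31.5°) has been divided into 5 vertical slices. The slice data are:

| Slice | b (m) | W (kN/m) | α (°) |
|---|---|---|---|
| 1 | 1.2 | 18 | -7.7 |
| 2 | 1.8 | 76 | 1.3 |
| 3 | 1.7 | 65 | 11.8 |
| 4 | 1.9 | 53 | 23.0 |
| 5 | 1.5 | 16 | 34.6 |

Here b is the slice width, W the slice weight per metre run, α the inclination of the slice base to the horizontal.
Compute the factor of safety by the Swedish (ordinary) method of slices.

Ordinary method of slices: FS = Σ[c'·Δl_i + (W_i cosα_i)·tanφ'] / Σ W_i sinα_i, with Δl_i = b_i / cosα_i.
Slice 1: Δl = 1.2/cos(-7.7°) = 1.211 m; N'_1 = 18·cos(-7.7°) = 17.8; c'Δl = 3.63; W sinα = -2.4
Slice 2: Δl = 1.8/cos1.3° = 1.800 m; N'_2 = 76·cos1.3° = 76.0; c'Δl = 5.40; W sinα = 1.7
Slice 3: Δl = 1.7/cos11.8° = 1.737 m; N'_3 = 65·cos11.8° = 63.6; c'Δl = 5.21; W sinα = 13.3
Slice 4: Δl = 1.9/cos23.0° = 2.064 m; N'_4 = 53·cos23.0° = 48.8; c'Δl = 6.19; W sinα = 20.7
Slice 5: Δl = 1.5/cos34.6° = 1.822 m; N'_5 = 16·cos34.6° = 13.2; c'Δl = 5.47; W sinα = 9.1
Σc'Δl = 25.9 kN/m; ΣN' = 219.4 kN/m; ΣW sinα = 42.4 kN/m
Resisting = 25.9 + 219.4·tan31.5° = 25.9 + 134.4 = 160.4 kN/m
FS = 160.4 / 42.4 = 3.782

FS = 3.78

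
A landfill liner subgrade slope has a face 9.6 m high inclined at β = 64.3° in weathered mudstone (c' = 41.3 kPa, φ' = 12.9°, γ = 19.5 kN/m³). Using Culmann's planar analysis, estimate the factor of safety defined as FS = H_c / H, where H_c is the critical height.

H_c = (4c'/γ) · sinβ cosφ' / [1 − cos(β − φ')]
    = (4·41.3/19.5) · sin64.3°·cos12.9° / [1 − cos51.4°]
    = 8.472 · 0.8783 / 0.3761 = 19.78 m
FS = H_c / H = 19.78 / 9.6 = 2.061

FS = 2.06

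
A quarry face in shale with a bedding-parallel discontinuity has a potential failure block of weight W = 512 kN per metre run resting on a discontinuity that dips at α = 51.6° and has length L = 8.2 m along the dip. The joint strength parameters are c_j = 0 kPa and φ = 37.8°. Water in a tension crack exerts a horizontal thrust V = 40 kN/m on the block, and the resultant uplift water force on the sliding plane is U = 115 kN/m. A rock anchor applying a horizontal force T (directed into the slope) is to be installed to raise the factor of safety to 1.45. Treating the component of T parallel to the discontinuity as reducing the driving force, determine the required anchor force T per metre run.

Resolving forces along and normal to the sliding plane, with the horizontal anchor force T adding T·sinα to the effective normal force and T·cosα acting up the plane against the driving force:
FS = [c_jL + (W cosα − U − V sinα + T sinα) tanφ] / [W sinα + V cosα − T cosα]
Without the anchor: N' = 171.7 kN/m, driving T_d = 426.1 kN/m, resisting R = 0·8.2 + 171.7·tan37.8° = 133.2 kN/m, FS = 0.31.
Setting FS = 1.45 and solving for T:
1.45·(426.1 − T cos51.6°) = 133.2 + T sin51.6°·tan37.8°
T·(sin51.6°·tan37.8° + 1.45·cos51.6°) = 1.45·426.1 − 133.2
T·(0.7837·0.7757 + 1.45·0.6211) = 617.8 − 133.2 = 484.7
T·1.5086 = 484.7
T = 321.3 kN/m

T = 321 kN/m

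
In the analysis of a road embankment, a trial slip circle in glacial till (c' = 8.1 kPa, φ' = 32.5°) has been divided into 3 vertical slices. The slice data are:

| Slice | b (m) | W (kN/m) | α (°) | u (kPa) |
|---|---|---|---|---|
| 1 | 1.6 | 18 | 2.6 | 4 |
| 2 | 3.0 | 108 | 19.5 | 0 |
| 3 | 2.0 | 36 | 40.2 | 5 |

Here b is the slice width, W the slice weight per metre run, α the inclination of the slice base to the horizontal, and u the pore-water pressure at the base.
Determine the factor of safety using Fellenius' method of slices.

Ordinary method of slices: FS = Σ[c'·Δl_i + (W_i cosα_i − u_i·Δl_i)·tanφ'] / Σ W_i sinα_i, with Δl_i = b_i / cosα_i.
Slice 1: Δl = 1.6/cos2.6° = 1.602 m; N'_1 = 18·cos2.6° − 4·1.602 = 11.6; c'Δl = 12.97; W sinα = 0.8
Slice 2: Δl = 3.0/cos19.5° = 3.183 m; N'_2 = 108·cos19.5° − 0·3.183 = 101.8; c'Δl = 25.78; W sinα = 36.1
Slice 3: Δl = 2.0/cos40.2° = 2.619 m; N'_3 = 36·cos40.2° − 5·2.619 = 14.4; c'Δl = 21.21; W sinα = 23.2
Σc'Δl = 60.0 kN/m; ΣN' = 127.8 kN/m; ΣW sinα = 60.1 kN/m
Resisting = 60.0 + 127.8·tan32.5° = 60.0 + 81.4 = 141.4 kN/m
FS = 141.4 / 60.1 = 2.352

FS = 2.35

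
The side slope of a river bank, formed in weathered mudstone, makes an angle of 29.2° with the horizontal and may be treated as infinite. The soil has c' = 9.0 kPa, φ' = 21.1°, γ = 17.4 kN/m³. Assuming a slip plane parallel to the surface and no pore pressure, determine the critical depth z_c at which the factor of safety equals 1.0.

Setting FS = 1.00 in FS = [c' + γz cos²β tanφ'] / [γz sinβ cosβ] and solving for z:
z = c' / [γ cosβ (FS·sinβ − cosβ·tanφ')]
  = 9.0 / [17.4·cos29.2°·(1.00·sin29.2° − cos29.2°·tan21.1°)]
  = 9.0 / [17.4·0.8729·(1.00·0.4879 − 0.8729·0.3859)]
  = 9.0 / 2.2939 = 3.923 m

z_c = 3.92 m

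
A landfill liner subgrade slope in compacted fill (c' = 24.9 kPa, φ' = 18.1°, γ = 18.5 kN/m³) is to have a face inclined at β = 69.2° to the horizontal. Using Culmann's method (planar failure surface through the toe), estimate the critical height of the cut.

H_c = 12.86 m

Culmann's analysis gives the critical failure plane at α_cr = (β + φ')/2 = (69.2 + 18.1)/2 = 43.7°, and the critical height
H_c = (4c'/γ) · sinβ cosφ' / [1 − cos(β − φ')]
    = (4·24.9/18.5) · sin69.2°·cos18.1° / [1 − cos(51.1°)]
    = 5.384 · 0.9348·0.9505 / [1 − 0.6280]
    = 5.384 · 0.8886 / 0.3720
    = 12.86 m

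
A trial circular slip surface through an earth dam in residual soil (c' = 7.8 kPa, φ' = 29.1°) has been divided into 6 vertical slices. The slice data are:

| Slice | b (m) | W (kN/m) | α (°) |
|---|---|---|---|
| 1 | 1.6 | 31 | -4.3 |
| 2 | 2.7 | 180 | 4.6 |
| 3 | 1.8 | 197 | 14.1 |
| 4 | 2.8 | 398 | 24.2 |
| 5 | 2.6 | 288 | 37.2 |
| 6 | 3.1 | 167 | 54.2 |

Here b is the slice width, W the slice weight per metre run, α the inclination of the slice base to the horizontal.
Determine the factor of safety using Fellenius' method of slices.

Ordinary method of slices: FS = Σ[c'·Δl_i + (W_i cosα_i)·tanφ'] / Σ W_i sinα_i, with Δl_i = b_i / cosα_i.
Slice 1: Δl = 1.6/cos(-4.3°) = 1.605 m; N'_1 = 31·cos(-4.3°) = 30.9; c'Δl = 12.52; W sinα = -2.3
Slice 2: Δl = 2.7/cos4.6° = 2.709 m; N'_2 = 180·cos4.6° = 179.4; c'Δl = 21.13; W sinα = 14.4
Slice 3: Δl = 1.8/cos14.1° = 1.856 m; N'_3 = 197·cos14.1° = 191.1; c'Δl = 14.48; W sinα = 48.0
Slice 4: Δl = 2.8/cos24.2° = 3.070 m; N'_4 = 398·cos24.2° = 363.0; c'Δl = 23.94; W sinα = 163.1
Slice 5: Δl = 2.6/cos37.2° = 3.264 m; N'_5 = 288·cos37.2° = 229.4; c'Δl = 25.46; W sinα = 174.1
Slice 6: Δl = 3.1/cos54.2° = 5.300 m; N'_6 = 167·cos54.2° = 97.7; c'Δl = 41.34; W sinα = 135.4
Σc'Δl = 138.9 kN/m; ΣN' = 1091.5 kN/m; ΣW sinα = 532.8 kN/m
Resisting = 138.9 + 1091.5·tan29.1° = 138.9 + 607.5 = 746.4 kN/m
FS = 746.4 / 532.8 = 1.401

FS = 1.40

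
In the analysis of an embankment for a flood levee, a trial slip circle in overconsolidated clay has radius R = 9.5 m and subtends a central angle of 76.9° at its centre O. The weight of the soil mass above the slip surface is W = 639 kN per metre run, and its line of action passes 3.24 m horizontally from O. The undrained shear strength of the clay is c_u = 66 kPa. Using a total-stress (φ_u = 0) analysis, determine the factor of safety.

Taking moments about the centre O, the resisting moment is provided by the undrained shear strength acting along the arc:
Arc length L_a = R·θ = 9.5·(76.9°·π/180) = 9.5·1.3422 = 12.75 m
M_R = c_u·L_a·R = 66·12.75·9.5 = 7994.6 kN·m/m
M_D = W·d = 639·3.24 = 2070.4 kN·m/m
FS = M_R / M_D = 7994.6 / 2070.4 = 3.861

FS = 3.86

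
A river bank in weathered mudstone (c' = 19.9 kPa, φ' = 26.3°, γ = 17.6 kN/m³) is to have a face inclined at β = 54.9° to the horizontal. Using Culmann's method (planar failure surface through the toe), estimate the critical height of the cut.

Culmann's analysis gives the critical failure plane at α_cr = (β + φ')/2 = (54.9 + 26.3)/2 = 40.6°, and the critical height
H_c = (4c'/γ) · sinβ cosφ' / [1 − cos(β − φ')]
    = (4·19.9/17.6) · sin54.9°·cos26.3° / [1 − cos(28.6°)]
    = 4.523 · 0.8181·0.8965 / [1 − 0.8780]
    = 4.523 · 0.7335 / 0.1220
    = 27.19 m

H_c = 27.19 m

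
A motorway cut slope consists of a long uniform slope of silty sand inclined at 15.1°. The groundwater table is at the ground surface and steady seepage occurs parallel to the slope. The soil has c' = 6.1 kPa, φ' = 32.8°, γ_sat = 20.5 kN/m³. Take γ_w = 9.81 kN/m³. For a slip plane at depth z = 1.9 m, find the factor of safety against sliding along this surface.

With seepage parallel to the slope and the water table at the surface, the effective normal stress on the slip plane uses the buoyant unit weight γ' = γ_sat − γ_w while the driving shear stress uses γ_sat:
FS = [c' + γ' z cos²β tanφ'] / [γ_sat z sinβ cosβ]
γ' = 20.5 − 9.81 = 10.69 kN/m³
Numerator = 6.1 + 10.69·1.9·cos²15.1°·tan32.8° = 6.1 + 10.69·1.9·0.9321·0.6445 = 18.301 kPa
Denominator = 20.5·1.9·sin15.1°·cos15.1° = 20.5·1.9·0.2605·0.9655 = 9.796 kPa
FS = 18.301 / 9.796 = 1.868

FS = 1.87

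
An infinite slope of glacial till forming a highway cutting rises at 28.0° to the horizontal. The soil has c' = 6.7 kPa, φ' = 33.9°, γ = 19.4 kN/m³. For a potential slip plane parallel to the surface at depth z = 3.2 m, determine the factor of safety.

FS = 1.52

For an infinite slope with a slip plane parallel to the surface (no pore pressure): FS = [c' + γz cos²β tanφ'] / [γz sinβ cosβ].
γz = 19.4·3.2 = 62.08 kN/m²
Numerator = 6.7 + 62.08·cos²28.0°·tan33.9° = 6.7 + 62.08·0.7796·0.6720 = 39.222 kPa
Denominator = 62.08·sin28.0°·cos28.0° = 62.08·0.4695·0.8829 = 25.733 kPa
FS = 39.222 / 25.733 = 1.524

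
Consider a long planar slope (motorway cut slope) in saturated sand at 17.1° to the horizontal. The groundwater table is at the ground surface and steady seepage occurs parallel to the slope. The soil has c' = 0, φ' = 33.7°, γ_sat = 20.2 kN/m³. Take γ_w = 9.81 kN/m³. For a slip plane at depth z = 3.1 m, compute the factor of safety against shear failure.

FS = 1.12

With seepage parallel to the slope and the water table at the surface, the effective normal stress on the slip plane uses the buoyant unit weight γ' = γ_sat − γ_w while the driving shear stress uses γ_sat:
FS = [c' + γ' z cos²β tanφ'] / [γ_sat z sinβ cosβ]
(For c' = 0 this reduces to FS = (γ'/γ_sat)·tanφ'/tanβ.)
γ' = 20.2 − 9.81 = 10.39 kN/m³
Numerator = 0.0 + 10.39·3.1·cos²17.1°·tan33.7° = 0.0 + 10.39·3.1·0.9135·0.6669 = 19.624 kPa
Denominator = 20.2·3.1·sin17.1°·cos17.1° = 20.2·3.1·0.2940·0.9558 = 17.599 kPa
FS = 19.624 / 17.599 = 1.115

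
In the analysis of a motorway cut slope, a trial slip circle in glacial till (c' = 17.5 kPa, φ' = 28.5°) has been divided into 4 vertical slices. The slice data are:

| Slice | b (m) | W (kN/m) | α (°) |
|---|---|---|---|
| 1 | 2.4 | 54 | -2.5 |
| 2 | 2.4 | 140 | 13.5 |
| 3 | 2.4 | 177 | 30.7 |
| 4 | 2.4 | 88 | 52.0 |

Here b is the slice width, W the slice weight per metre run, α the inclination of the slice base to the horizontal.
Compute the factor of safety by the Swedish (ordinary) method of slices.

Ordinary method of slices: FS = Σ[c'·Δl_i + (W_i cosα_i)·tanφ'] / Σ W_i sinα_i, with Δl_i = b_i / cosα_i.
Slice 1: Δl = 2.4/cos(-2.5°) = 2.402 m; N'_1 = 54·cos(-2.5°) = 53.9; c'Δl = 42.04; W sinα = -2.4
Slice 2: Δl = 2.4/cos13.5° = 2.468 m; N'_2 = 140·cos13.5° = 136.1; c'Δl = 43.19; W sinα = 32.7
Slice 3: Δl = 2.4/cos30.7° = 2.791 m; N'_3 = 177·cos30.7° = 152.2; c'Δl = 48.85; W sinα = 90.4
Slice 4: Δl = 2.4/cos52.0° = 3.898 m; N'_4 = 88·cos52.0° = 54.2; c'Δl = 68.22; W sinα = 69.3
Σc'Δl = 202.3 kN/m; ΣN' = 396.5 kN/m; ΣW sinα = 190.0 kN/m
Resisting = 202.3 + 396.5·tan28.5° = 202.3 + 215.3 = 417.6 kN/m
FS = 417.6 / 190.0 = 2.197

FS = 2.20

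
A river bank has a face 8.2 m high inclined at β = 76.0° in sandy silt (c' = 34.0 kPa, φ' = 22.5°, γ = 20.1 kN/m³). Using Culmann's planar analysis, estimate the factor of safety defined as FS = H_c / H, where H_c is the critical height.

FS = 1.83

H_c = (4c'/γ) · sinβ cosφ' / [1 − cos(β − φ')]
    = (4·34.0/20.1) · sin76.0°·cos22.5° / [1 − cos53.5°]
    = 6.766 · 0.8964 / 0.4052 = 14.97 m
FS = H_c / H = 14.97 / 8.2 = 1.826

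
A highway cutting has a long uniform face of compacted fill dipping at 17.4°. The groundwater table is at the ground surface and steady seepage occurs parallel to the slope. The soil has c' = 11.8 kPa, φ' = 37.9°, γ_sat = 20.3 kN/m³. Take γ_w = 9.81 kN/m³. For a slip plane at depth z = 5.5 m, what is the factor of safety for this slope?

With seepage parallel to the slope and the water table at the surface, the effective normal stress on the slip plane uses the buoyant unit weight γ' = γ_sat − γ_w while the driving shear stress uses γ_sat:
FS = [c' + γ' z cos²β tanφ'] / [γ_sat z sinβ cosβ]
γ' = 20.3 − 9.81 = 10.49 kN/m³
Numerator = 11.8 + 10.49·5.5·cos²17.4°·tan37.9° = 11.8 + 10.49·5.5·0.9106·0.7785 = 52.698 kPa
Denominator = 20.3·5.5·sin17.4°·cos17.4° = 20.3·5.5·0.2990·0.9542 = 31.860 kPa
FS = 52.698 / 31.860 = 1.654

FS = 1.65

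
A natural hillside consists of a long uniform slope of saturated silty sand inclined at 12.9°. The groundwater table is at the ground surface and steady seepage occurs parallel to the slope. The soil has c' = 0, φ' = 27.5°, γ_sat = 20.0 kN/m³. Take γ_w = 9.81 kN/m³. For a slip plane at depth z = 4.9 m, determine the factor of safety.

With seepage parallel to the slope and the water table at the surface, the effective normal stress on the slip plane uses the buoyant unit weight γ' = γ_sat − γ_w while the driving shear stress uses γ_sat:
FS = [c' + γ' z cos²β tanφ'] / [γ_sat z sinβ cosβ]
(For c' = 0 this reduces to FS = (γ'/γ_sat)·tanφ'/tanβ.)
γ' = 20.0 − 9.81 = 10.19 kN/m³
Numerator = 0.0 + 10.19·4.9·cos²12.9°·tan27.5° = 0.0 + 10.19·4.9·0.9502·0.5206 = 24.697 kPa
Denominator = 20.0·4.9·sin12.9°·cos12.9° = 20.0·4.9·0.2233·0.9748 = 21.326 kPa
FS = 24.697 / 21.326 = 1.158

FS = 1.16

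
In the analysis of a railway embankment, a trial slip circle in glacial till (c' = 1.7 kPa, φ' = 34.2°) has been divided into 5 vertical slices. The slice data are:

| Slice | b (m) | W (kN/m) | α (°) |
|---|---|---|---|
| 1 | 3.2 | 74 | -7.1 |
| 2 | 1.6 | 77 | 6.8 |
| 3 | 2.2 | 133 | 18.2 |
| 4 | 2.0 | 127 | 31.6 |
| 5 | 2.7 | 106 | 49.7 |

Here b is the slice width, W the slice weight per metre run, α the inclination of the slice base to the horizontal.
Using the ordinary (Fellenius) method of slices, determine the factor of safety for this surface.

Ordinary method of slices: FS = Σ[c'·Δl_i + (W_i cosα_i)·tanφ'] / Σ W_i sinα_i, with Δl_i = b_i / cosα_i.
Slice 1: Δl = 3.2/cos(-7.1°) = 3.225 m; N'_1 = 74·cos(-7.1°) = 73.4; c'Δl = 5.48; W sinα = -9.1
Slice 2: Δl = 1.6/cos6.8° = 1.611 m; N'_2 = 77·cos6.8° = 76.5; c'Δl = 2.74; W sinα = 9.1
Slice 3: Δl = 2.2/cos18.2° = 2.316 m; N'_3 = 133·cos18.2° = 126.3; c'Δl = 3.94; W sinα = 41.5
Slice 4: Δl = 2.0/cos31.6° = 2.348 m; N'_4 = 127·cos31.6° = 108.2; c'Δl = 3.99; W sinα = 66.5
Slice 5: Δl = 2.7/cos49.7° = 4.174 m; N'_5 = 106·cos49.7° = 68.6; c'Δl = 7.10; W sinα = 80.8
Σc'Δl = 23.2 kN/m; ΣN' = 453.0 kN/m; ΣW sinα = 188.9 kN/m
Resisting = 23.2 + 453.0·tan34.2° = 23.2 + 307.8 = 331.1 kN/m
FS = 331.1 / 188.9 = 1.753

FS = 1.75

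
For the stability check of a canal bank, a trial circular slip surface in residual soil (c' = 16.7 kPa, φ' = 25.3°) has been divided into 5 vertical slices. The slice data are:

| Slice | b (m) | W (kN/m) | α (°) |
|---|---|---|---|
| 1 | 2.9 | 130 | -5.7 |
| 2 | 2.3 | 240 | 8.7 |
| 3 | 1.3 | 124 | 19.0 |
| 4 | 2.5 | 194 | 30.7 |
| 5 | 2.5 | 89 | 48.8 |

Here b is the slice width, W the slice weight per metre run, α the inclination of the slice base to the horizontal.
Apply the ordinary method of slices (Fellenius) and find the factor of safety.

FS = 2.43

Ordinary method of slices: FS = Σ[c'·Δl_i + (W_i cosα_i)·tanφ'] / Σ W_i sinα_i, with Δl_i = b_i / cosα_i.
Slice 1: Δl = 2.9/cos(-5.7°) = 2.914 m; N'_1 = 130·cos(-5.7°) = 129.4; c'Δl = 48.67; W sinα = -12.9
Slice 2: Δl = 2.3/cos8.7° = 2.327 m; N'_2 = 240·cos8.7° = 237.2; c'Δl = 38.86; W sinα = 36.3
Slice 3: Δl = 1.3/cos19.0° = 1.375 m; N'_3 = 124·cos19.0° = 117.2; c'Δl = 22.96; W sinα = 40.4
Slice 4: Δl = 2.5/cos30.7° = 2.907 m; N'_4 = 194·cos30.7° = 166.8; c'Δl = 48.55; W sinα = 99.0
Slice 5: Δl = 2.5/cos48.8° = 3.795 m; N'_5 = 89·cos48.8° = 58.6; c'Δl = 63.38; W sinα = 67.0
Σc'Δl = 222.4 kN/m; ΣN' = 709.3 kN/m; ΣW sinα = 229.8 kN/m
Resisting = 222.4 + 709.3·tan25.3° = 222.4 + 335.3 = 557.7 kN/m
FS = 557.7 / 229.8 = 2.427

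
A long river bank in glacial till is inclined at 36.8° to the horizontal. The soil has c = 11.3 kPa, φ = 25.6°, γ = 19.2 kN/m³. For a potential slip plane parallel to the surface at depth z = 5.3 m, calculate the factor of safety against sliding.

FS = 0.87

For an infinite slope with a slip plane parallel to the surface (no pore pressure): FS = [c + γz cos²β tanφ] / [γz sinβ cosβ].
γz = 19.2·5.3 = 101.76 kN/m²
Numerator = 11.3 + 101.76·cos²36.8°·tan25.6° = 11.3 + 101.76·0.6412·0.4791 = 42.560 kPa
Denominator = 101.76·sin36.8°·cos36.8° = 101.76·0.5990·0.8007 = 48.810 kPa
FS = 42.560 / 48.810 = 0.872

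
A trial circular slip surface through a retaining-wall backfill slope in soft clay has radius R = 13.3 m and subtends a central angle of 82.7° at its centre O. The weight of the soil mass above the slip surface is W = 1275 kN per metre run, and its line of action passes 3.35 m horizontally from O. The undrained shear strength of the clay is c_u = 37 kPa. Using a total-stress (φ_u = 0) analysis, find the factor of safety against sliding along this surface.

Taking moments about the centre O, the resisting moment is provided by the undrained shear strength acting along the arc:
Arc length L_a = R·θ = 13.3·(82.7°·π/180) = 13.3·1.4434 = 19.20 m
M_R = c_u·L_a·R = 37·19.20·13.3 = 9446.9 kN·m/m
M_D = W·d = 1275·3.35 = 4271.2 kN·m/m
FS = M_R / M_D = 9446.9 / 4271.2 = 2.212

FS = 2.21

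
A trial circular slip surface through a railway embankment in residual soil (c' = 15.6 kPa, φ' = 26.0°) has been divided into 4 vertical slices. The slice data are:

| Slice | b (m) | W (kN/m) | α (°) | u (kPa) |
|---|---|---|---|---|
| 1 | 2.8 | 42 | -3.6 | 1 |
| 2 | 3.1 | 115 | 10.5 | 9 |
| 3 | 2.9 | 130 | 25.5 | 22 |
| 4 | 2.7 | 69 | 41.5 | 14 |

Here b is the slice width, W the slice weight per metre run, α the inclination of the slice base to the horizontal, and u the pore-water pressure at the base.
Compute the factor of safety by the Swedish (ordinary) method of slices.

Ordinary method of slices: FS = Σ[c'·Δl_i + (W_i cosα_i − u_i·Δl_i)·tanφ'] / Σ W_i sinα_i, with Δl_i = b_i / cosα_i.
Slice 1: Δl = 2.8/cos(-3.6°) = 2.806 m; N'_1 = 42·cos(-3.6°) − 1·2.806 = 39.1; c'Δl = 43.77; W sinα = -2.6
Slice 2: Δl = 3.1/cos10.5° = 3.153 m; N'_2 = 115·cos10.5° − 9·3.153 = 84.7; c'Δl = 49.18; W sinα = 21.0
Slice 3: Δl = 2.9/cos25.5° = 3.213 m; N'_3 = 130·cos25.5° − 22·3.213 = 46.7; c'Δl = 50.12; W sinα = 56.0
Slice 4: Δl = 2.7/cos41.5° = 3.605 m; N'_4 = 69·cos41.5° − 14·3.605 = 1.2; c'Δl = 56.24; W sinα = 45.7
Σc'Δl = 199.3 kN/m; ΣN' = 171.7 kN/m; ΣW sinα = 120.0 kN/m
Resisting = 199.3 + 171.7·tan26.0° = 199.3 + 83.7 = 283.0 kN/m
FS = 283.0 / 120.0 = 2.359

FS = 2.36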